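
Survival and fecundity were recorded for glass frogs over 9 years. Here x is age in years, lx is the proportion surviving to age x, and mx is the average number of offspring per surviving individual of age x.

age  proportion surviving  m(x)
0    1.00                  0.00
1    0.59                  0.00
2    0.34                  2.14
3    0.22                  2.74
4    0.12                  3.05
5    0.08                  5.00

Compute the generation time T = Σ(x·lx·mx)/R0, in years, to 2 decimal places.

3.21

lx·mx: 0, 0, 0.7276, 0.6028, 0.366, 0.4 → R0 = 2.0964
x·lx·mx: 0, 0, 1.4552, 1.8084, 1.464, 2 → Σ = 6.7276
T = 6.7276 / 2.0964 = 3.20912… → 3.21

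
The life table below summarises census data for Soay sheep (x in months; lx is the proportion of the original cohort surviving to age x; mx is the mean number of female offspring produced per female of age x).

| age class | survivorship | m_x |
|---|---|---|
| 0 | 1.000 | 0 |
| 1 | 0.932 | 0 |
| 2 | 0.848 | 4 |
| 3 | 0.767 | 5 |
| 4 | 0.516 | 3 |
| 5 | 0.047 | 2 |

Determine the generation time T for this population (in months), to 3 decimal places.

2.813

lx·mx: 0, 0, 3.392, 3.835, 1.548, 0.094 → R0 = 8.869
x·lx·mx: 0, 0, 6.784, 11.505, 6.192, 0.47 → Σ = 24.951
T = 24.951 / 8.869 = 2.813282… → 2.813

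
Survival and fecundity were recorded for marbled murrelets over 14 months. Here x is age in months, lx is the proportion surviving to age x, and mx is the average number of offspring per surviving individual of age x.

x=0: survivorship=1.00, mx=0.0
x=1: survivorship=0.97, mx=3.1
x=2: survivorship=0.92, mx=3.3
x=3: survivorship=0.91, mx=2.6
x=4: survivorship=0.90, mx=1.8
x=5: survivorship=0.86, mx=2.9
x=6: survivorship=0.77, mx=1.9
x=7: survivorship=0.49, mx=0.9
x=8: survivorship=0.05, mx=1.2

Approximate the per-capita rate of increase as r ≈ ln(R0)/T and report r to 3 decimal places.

R0 = Σ lx·mx = 0 + 3.007 + 3.036 + 2.366 + 1.62 + 2.494 + 1.463 + 0.441 + 0.06 = 14.487
Σ x·lx·mx = 47.472; T = 47.472/14.487 = 3.27687…
r ≈ ln(R0)/T = ln(14.487)/3.27687… = 0.81579… → 0.816

0.816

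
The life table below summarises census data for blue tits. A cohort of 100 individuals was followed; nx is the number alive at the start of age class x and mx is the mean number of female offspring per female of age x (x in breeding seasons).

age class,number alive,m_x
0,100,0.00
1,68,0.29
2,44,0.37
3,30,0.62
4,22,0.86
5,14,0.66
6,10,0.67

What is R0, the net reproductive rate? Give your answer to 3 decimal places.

lx = nx/n0 = nx/100: 1, 0.68, 0.44, 0.3, 0.22, 0.14, 0.1
lx·mx by age: 0, 0.1972, 0.1628, 0.186, 0.1892, 0.0924, 0.067
R0 = Σ lx·mx = 0.8946 → 0.895

0.895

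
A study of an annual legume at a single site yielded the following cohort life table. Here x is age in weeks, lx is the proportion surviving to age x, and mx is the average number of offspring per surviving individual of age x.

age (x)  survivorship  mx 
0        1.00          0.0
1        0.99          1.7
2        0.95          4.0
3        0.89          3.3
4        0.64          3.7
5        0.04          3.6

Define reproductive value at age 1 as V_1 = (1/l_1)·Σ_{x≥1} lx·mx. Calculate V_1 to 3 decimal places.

11.042

lx·mx for x ≥ 1: 1.683, 3.8, 2.937, 2.368, 0.144 → sum = 10.932
V_1 = 10.932 / l_1 = 10.932 / 0.99 = 11.042424… → 11.042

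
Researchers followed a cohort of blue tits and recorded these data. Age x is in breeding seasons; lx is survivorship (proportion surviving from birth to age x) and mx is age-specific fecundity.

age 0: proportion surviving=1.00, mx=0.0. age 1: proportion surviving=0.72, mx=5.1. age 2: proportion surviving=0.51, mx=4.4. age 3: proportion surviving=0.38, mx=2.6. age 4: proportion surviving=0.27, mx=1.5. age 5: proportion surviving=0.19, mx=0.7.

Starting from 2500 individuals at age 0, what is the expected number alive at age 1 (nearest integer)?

Expected survivors = N0 · l_1 = 2500 × 0.72 = 1800 → 1800

1800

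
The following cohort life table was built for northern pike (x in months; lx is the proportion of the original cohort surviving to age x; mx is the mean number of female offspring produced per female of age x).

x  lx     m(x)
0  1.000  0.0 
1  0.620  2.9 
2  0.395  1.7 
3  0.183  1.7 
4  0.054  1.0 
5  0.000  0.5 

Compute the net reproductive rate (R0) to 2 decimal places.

lx·mx by age: 0, 1.798, 0.6715, 0.3111, 0.054, 0
R0 = Σ lx·mx = 2.8346 → 2.83

2.83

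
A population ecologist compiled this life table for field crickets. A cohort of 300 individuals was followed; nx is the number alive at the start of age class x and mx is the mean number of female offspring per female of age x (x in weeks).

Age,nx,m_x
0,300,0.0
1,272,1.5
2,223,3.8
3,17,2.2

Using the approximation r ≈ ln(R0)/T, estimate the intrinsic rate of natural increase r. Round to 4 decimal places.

0.8526

lx = nx/n0 = nx/300: 1, 0.90667…, 0.74333…, 0.05667…
R0 = Σ lx·mx = 0 + 1.36… + 2.82467… + 0.12467… = 4.309333…
Σ x·lx·mx = 7.383333…; T = 7.383333…/4.309333… = 1.71334…
r ≈ ln(R0)/T = ln(4.309333…)/1.71334… = 0.852596… → 0.8526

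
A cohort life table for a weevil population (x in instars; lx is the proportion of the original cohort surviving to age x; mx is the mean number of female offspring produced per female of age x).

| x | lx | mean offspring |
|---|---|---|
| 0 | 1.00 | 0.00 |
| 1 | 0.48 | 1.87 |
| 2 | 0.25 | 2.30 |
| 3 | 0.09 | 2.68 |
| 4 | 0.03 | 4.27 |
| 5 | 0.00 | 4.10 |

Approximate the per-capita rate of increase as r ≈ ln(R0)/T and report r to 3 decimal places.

0.343

R0 = Σ lx·mx = 0 + 0.8976 + 0.575 + 0.2412 + 0.1281 + 0 = 1.8419
Σ x·lx·mx = 3.2836; T = 3.2836/1.8419 = 1.78272…
r ≈ ln(R0)/T = ln(1.8419)/1.78272… = 0.34262… → 0.343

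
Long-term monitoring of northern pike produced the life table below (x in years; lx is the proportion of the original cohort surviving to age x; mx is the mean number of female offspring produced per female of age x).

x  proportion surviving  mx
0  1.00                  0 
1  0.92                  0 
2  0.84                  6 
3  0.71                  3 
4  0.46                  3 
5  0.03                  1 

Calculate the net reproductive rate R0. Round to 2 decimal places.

8.58

lx·mx by age: 0, 0, 5.04, 2.13, 1.38, 0.03
R0 = Σ lx·mx = 8.58 → 8.58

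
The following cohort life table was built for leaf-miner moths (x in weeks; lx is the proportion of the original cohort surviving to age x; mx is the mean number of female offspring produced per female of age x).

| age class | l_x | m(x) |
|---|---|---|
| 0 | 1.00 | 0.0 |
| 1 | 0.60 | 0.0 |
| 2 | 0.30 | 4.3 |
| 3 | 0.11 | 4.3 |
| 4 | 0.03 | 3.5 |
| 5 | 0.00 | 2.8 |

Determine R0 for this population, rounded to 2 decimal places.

1.87

lx·mx by age: 0, 0, 1.29, 0.473, 0.105, 0
R0 = Σ lx·mx = 1.868 → 1.87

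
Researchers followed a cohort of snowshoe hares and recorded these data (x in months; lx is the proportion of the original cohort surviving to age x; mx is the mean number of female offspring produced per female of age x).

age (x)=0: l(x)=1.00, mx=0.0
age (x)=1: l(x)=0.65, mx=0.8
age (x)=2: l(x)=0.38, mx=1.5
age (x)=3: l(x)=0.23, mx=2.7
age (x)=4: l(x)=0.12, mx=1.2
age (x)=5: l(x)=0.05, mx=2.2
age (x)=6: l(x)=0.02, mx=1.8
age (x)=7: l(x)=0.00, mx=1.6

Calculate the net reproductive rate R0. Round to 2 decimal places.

2.00

lx·mx by age: 0, 0.52, 0.57, 0.621, 0.144, 0.11, 0.036, 0
R0 = Σ lx·mx = 2.001 → 2.00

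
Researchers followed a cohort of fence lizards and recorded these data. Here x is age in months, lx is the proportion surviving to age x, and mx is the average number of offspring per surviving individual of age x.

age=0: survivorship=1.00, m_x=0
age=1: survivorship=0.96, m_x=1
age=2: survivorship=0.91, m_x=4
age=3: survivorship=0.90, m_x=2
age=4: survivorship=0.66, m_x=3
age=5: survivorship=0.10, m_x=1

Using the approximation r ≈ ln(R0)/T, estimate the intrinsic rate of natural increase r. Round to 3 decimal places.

0.822

R0 = Σ lx·mx = 0 + 0.96 + 3.64 + 1.8 + 1.98 + 0.1 = 8.48
Σ x·lx·mx = 22.06; T = 22.06/8.48 = 2.60142…
r ≈ ln(R0)/T = ln(8.48)/2.60142… = 0.82175… → 0.822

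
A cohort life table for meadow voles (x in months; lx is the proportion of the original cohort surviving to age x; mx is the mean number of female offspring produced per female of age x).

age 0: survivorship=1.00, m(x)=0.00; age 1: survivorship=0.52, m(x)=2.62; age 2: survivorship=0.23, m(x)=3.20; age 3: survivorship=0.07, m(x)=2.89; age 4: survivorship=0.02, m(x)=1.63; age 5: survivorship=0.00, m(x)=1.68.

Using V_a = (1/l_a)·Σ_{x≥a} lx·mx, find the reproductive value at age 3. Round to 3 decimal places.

3.356

lx·mx for x ≥ 3: 0.2023, 0.0326, 0 → sum = 0.2349
V_3 = 0.2349 / l_3 = 0.2349 / 0.07 = 3.355714… → 3.356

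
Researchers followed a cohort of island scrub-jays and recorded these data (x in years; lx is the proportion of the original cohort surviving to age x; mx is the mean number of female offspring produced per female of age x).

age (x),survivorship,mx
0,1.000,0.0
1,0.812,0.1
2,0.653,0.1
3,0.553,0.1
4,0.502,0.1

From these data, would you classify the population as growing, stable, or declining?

declining

R0 = Σ lx·mx = 0 + 0.0812 + 0.0653 + 0.0553 + 0.0502 = 0.252
R0 < 1, so the population is declining.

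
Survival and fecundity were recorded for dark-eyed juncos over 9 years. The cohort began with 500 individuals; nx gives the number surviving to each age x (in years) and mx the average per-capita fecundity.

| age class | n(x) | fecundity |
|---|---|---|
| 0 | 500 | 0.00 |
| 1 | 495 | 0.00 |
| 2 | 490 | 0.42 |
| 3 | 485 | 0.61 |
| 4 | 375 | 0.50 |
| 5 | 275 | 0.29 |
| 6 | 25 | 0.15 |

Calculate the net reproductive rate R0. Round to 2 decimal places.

1.55

lx = nx/n0 = nx/500: 1, 0.99, 0.98, 0.97, 0.75, 0.55, 0.05
lx·mx by age: 0, 0, 0.4116, 0.5917, 0.375, 0.1595, 0.0075
R0 = Σ lx·mx = 1.5453 → 1.55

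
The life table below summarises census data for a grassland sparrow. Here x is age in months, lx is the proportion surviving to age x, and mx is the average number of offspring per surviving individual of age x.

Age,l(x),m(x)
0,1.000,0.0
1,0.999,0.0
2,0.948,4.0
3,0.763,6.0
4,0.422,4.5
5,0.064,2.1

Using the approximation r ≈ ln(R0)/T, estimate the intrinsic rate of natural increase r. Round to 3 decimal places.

0.824

R0 = Σ lx·mx = 0 + 0 + 3.792 + 4.578 + 1.899 + 0.1344 = 10.4034
Σ x·lx·mx = 29.586; T = 29.586/10.4034 = 2.84388…
r ≈ ln(R0)/T = ln(10.4034)/2.84388… = 0.82357… → 0.824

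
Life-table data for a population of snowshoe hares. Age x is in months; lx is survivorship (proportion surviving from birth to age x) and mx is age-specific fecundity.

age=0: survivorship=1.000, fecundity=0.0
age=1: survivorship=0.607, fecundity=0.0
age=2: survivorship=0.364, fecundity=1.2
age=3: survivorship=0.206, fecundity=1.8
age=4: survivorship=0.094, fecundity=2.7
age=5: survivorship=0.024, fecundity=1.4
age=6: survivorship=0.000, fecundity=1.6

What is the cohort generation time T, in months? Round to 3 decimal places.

lx·mx: 0, 0, 0.4368, 0.3708, 0.2538, 0.0336, 0 → R0 = 1.095
x·lx·mx: 0, 0, 0.8736, 1.1124, 1.0152, 0.168, 0 → Σ = 3.1692
T = 3.1692 / 1.095 = 2.894247… → 2.894

2.894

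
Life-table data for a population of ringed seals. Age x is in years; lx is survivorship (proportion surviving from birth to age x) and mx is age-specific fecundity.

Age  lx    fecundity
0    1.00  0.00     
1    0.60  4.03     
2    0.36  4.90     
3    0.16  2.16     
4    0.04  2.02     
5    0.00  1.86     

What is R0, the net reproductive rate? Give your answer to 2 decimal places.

4.61

lx·mx by age: 0, 2.418, 1.764, 0.3456, 0.0808, 0
R0 = Σ lx·mx = 4.6084 → 4.61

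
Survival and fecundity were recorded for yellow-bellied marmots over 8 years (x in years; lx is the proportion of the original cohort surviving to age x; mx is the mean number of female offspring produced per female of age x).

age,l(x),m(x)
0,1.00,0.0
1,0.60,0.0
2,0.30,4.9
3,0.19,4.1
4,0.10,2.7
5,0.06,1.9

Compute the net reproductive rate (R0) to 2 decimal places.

2.63

lx·mx by age: 0, 0, 1.47, 0.779, 0.27, 0.114
R0 = Σ lx·mx = 2.633 → 2.63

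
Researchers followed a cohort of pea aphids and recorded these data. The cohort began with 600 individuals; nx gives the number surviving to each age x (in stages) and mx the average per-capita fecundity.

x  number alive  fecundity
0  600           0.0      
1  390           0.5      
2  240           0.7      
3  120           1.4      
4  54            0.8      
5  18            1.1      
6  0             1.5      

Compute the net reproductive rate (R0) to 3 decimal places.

lx = nx/n0 = nx/600: 1, 0.65, 0.4, 0.2, 0.09, 0.03, 0
lx·mx by age: 0, 0.325, 0.28, 0.28, 0.072, 0.033, 0
R0 = Σ lx·mx = 0.99 → 0.990

0.990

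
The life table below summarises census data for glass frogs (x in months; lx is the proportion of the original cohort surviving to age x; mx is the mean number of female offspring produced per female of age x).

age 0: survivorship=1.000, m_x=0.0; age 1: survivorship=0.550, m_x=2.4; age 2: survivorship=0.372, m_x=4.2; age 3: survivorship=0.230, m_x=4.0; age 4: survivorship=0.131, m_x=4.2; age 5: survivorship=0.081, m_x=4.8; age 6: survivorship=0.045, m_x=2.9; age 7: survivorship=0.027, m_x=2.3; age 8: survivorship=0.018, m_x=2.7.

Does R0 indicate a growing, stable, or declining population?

R0 = Σ lx·mx = 0 + 1.32 + 1.5624 + 0.92 + 0.5502 + 0.3888 + 0.1305 + 0.0621 + 0.0486 = 4.9826
R0 > 1, so the population is growing.

growing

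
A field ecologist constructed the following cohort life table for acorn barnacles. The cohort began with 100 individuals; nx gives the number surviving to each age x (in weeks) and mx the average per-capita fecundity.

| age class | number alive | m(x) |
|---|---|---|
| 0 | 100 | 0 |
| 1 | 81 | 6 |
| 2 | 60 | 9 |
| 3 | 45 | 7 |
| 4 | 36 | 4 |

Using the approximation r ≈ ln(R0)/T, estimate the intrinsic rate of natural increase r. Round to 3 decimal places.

lx = nx/n0 = nx/100: 1, 0.81, 0.6, 0.45, 0.36
R0 = Σ lx·mx = 0 + 4.86 + 5.4 + 3.15 + 1.44 = 14.85
Σ x·lx·mx = 30.87; T = 30.87/14.85 = 2.07879…
r ≈ ln(R0)/T = ln(14.85)/2.07879… = 1.29787… → 1.298

1.298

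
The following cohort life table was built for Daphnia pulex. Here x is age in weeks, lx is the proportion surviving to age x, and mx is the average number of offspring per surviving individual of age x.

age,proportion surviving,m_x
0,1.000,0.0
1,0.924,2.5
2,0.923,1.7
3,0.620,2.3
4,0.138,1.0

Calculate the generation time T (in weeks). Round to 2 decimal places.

1.89

lx·mx: 0, 2.31, 1.5691, 1.426, 0.138 → R0 = 5.4431
x·lx·mx: 0, 2.31, 3.1382, 4.278, 0.552 → Σ = 10.2782
T = 10.2782 / 5.4431 = 1.888299… → 1.89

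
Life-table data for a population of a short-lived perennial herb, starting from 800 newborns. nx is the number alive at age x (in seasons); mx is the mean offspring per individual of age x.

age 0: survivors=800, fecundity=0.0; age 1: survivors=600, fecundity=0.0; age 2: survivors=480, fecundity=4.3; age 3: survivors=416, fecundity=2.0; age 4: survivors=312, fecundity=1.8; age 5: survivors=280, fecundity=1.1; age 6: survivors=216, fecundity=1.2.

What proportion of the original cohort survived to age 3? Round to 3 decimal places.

l_3 = n_3/n_0 = 416/800 = 0.52 → 0.520

0.520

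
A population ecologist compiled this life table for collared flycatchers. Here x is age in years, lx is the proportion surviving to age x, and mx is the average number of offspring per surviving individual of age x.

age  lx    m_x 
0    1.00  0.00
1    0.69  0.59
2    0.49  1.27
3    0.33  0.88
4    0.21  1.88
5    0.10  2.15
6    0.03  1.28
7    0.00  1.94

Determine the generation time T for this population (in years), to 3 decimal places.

lx·mx: 0, 0.4071, 0.6223, 0.2904, 0.3948, 0.215, 0.0384, 0 → R0 = 1.968
x·lx·mx: 0, 0.4071, 1.2446, 0.8712, 1.5792, 1.075, 0.2304, 0 → Σ = 5.4075
T = 5.4075 / 1.968 = 2.747713… → 2.748

2.748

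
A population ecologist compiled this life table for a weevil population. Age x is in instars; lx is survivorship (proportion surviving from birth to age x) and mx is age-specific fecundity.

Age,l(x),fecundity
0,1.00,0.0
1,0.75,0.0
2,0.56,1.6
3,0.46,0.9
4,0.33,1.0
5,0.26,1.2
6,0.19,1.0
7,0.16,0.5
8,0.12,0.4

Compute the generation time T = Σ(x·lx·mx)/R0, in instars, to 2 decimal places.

lx·mx: 0, 0, 0.896, 0.414, 0.33, 0.312, 0.19, 0.08, 0.048 → R0 = 2.27
x·lx·mx: 0, 0, 1.792, 1.242, 1.32, 1.56, 1.14, 0.56, 0.384 → Σ = 7.998
T = 7.998 / 2.27 = 3.523348… → 3.52

3.52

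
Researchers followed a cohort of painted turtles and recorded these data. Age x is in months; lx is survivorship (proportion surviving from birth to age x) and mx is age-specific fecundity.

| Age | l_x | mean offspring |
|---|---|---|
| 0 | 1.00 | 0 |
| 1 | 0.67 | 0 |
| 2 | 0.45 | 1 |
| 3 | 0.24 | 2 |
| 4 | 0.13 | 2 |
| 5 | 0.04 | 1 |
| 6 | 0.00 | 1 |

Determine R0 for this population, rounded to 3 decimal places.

1.230

lx·mx by age: 0, 0, 0.45, 0.48, 0.26, 0.04, 0
R0 = Σ lx·mx = 1.23 → 1.230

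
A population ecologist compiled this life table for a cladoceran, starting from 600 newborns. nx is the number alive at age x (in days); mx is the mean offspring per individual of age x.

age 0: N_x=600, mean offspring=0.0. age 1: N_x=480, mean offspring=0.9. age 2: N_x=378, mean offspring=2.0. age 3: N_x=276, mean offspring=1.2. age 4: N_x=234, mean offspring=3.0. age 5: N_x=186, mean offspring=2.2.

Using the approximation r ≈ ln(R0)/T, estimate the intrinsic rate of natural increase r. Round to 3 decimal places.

lx = nx/n0 = nx/600: 1, 0.8, 0.63, 0.46, 0.39, 0.31
R0 = Σ lx·mx = 0 + 0.72 + 1.26 + 0.552 + 1.17 + 0.682 = 4.384
Σ x·lx·mx = 12.986; T = 12.986/4.384 = 2.96214…
r ≈ ln(R0)/T = ln(4.384)/2.96214… = 0.49895… → 0.499

0.499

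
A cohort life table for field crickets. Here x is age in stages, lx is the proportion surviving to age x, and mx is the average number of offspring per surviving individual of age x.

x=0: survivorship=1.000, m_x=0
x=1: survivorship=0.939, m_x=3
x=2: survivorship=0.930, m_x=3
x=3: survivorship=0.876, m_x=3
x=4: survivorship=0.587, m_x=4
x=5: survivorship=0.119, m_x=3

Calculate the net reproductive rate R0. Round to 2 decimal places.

lx·mx by age: 0, 2.817, 2.79, 2.628, 2.348, 0.357
R0 = Σ lx·mx = 10.94 → 10.94

10.94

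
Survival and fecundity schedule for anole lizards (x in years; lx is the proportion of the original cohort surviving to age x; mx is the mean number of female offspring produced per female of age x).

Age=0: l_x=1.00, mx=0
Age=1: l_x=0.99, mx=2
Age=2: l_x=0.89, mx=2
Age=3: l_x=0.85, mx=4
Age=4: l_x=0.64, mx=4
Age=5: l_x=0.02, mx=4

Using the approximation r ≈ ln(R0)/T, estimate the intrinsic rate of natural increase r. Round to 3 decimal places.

0.848

R0 = Σ lx·mx = 0 + 1.98 + 1.78 + 3.4 + 2.56 + 0.08 = 9.8
Σ x·lx·mx = 26.38; T = 26.38/9.8 = 2.69184…
r ≈ ln(R0)/T = ln(9.8)/2.69184… = 0.84789… → 0.848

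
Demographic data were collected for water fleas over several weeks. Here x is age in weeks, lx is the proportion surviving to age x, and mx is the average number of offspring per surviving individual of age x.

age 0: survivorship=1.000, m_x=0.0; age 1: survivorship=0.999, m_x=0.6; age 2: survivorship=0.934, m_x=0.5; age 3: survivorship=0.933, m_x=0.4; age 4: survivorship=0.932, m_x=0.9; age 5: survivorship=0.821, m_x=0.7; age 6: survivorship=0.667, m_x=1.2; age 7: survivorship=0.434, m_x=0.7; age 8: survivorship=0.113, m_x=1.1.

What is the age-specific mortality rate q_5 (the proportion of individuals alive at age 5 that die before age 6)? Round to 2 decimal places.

q_5 = (l_5 − l_6) / l_5 = (0.821 − 0.667) / 0.821
     = 0.154 / 0.821 = 0.187576… → 0.19

0.19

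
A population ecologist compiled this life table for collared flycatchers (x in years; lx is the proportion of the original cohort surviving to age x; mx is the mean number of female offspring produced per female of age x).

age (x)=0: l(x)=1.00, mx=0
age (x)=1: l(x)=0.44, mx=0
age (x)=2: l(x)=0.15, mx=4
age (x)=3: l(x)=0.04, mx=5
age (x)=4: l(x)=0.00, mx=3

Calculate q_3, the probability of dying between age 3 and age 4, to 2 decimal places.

1.00

q_3 = (l_3 − l_4) / l_3 = (0.04 − 0) / 0.04
     = 0.04 / 0.04 = 1 → 1.00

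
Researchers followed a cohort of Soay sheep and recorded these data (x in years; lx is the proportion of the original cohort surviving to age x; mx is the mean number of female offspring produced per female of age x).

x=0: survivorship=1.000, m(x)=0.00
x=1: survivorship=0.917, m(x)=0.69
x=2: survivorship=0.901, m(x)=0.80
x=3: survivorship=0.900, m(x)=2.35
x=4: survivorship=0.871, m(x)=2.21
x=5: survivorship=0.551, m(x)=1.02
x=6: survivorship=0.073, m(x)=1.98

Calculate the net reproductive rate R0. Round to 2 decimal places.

lx·mx by age: 0, 0.63273, 0.7208, 2.115, 1.92491, 0.56202, 0.14454
R0 = Σ lx·mx = 6.1 → 6.10

6.10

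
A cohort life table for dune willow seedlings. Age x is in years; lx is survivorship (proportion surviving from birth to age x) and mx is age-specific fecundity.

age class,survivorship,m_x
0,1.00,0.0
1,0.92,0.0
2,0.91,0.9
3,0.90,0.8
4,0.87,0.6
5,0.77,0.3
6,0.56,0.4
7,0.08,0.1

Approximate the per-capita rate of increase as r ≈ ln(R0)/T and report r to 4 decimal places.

R0 = Σ lx·mx = 0 + 0 + 0.819 + 0.72 + 0.522 + 0.231 + 0.224 + 0.008 = 2.524
Σ x·lx·mx = 8.441; T = 8.441/2.524 = 3.34429…
r ≈ ln(R0)/T = ln(2.524)/3.34429… = 0.276843… → 0.2768

0.2768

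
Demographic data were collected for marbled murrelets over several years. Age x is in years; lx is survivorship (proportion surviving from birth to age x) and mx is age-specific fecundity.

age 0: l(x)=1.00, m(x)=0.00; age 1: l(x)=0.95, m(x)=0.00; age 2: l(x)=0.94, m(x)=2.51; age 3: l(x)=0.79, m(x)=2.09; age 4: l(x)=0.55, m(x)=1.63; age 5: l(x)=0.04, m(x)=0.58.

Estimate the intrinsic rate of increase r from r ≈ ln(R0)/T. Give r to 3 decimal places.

R0 = Σ lx·mx = 0 + 0 + 2.3594 + 1.6511 + 0.8965 + 0.0232 = 4.9302
Σ x·lx·mx = 13.3741; T = 13.3741/4.9302 = 2.71269…
r ≈ ln(R0)/T = ln(4.9302)/2.71269… = 0.58812… → 0.588

0.588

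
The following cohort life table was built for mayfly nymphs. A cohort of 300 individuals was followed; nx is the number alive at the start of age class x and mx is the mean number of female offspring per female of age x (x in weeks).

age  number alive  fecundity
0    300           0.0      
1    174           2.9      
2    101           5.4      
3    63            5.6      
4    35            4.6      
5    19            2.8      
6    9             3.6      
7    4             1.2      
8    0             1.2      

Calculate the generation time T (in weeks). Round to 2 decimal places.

2.29

lx = nx/n0 = nx/300: 1, 0.58, 0.33667…, 0.21, 0.11667…, 0.06333…, 0.03, 0.01333…, 0
lx·mx: 0, 1.682, 1.818…, 1.176, 0.536667…, 0.177333…, 0.108, 0.016…, 0 → R0 = 5.514…
x·lx·mx: 0, 1.682, 3.636…, 3.528, 2.146667…, 0.886667…, 0.648, 0.112…, 0 → Σ = 12.639333…
T = 12.639333… / 5.514… = 2.292226… → 2.29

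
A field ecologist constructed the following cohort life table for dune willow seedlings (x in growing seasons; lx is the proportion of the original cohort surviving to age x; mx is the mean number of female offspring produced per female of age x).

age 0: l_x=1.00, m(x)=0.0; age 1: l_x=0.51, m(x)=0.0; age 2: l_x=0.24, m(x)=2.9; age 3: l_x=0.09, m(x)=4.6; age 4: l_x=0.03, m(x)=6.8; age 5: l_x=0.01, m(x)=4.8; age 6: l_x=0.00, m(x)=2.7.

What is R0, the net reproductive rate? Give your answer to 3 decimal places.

lx·mx by age: 0, 0, 0.696, 0.414, 0.204, 0.048, 0
R0 = Σ lx·mx = 1.362 → 1.362

1.362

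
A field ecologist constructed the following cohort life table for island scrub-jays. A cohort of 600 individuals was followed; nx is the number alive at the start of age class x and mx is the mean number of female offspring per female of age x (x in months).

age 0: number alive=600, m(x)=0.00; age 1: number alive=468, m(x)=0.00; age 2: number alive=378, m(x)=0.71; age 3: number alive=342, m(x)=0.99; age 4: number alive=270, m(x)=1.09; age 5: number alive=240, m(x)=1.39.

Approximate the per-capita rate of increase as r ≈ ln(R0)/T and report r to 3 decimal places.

lx = nx/n0 = nx/600: 1, 0.78, 0.63, 0.57, 0.45, 0.4
R0 = Σ lx·mx = 0 + 0 + 0.4473 + 0.5643 + 0.4905 + 0.556 = 2.0581
Σ x·lx·mx = 7.3295; T = 7.3295/2.0581 = 3.56129…
r ≈ ln(R0)/T = ln(2.0581)/3.56129… = 0.20267… → 0.203

0.203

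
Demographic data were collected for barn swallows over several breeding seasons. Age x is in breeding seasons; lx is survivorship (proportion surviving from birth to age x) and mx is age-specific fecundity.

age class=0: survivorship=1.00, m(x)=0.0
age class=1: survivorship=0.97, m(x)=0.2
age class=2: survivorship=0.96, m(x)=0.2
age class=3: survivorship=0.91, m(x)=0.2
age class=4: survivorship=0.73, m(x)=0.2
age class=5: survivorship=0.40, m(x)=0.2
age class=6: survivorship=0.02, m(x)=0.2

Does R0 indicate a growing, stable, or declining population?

R0 = Σ lx·mx = 0 + 0.194 + 0.192 + 0.182 + 0.146 + 0.08 + 0.004 = 0.798
R0 < 1, so the population is declining.

declining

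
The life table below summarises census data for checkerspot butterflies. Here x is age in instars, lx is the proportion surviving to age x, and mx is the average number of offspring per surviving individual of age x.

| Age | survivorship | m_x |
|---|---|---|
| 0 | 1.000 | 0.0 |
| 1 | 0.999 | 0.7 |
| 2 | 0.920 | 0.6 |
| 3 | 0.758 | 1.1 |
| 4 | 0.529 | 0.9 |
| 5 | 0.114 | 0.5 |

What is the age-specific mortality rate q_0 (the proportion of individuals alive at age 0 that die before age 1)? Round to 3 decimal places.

q_0 = (l_0 − l_1) / l_0 = (1 − 0.999) / 1
     = 0.001 / 1 = 0.001 → 0.001

0.001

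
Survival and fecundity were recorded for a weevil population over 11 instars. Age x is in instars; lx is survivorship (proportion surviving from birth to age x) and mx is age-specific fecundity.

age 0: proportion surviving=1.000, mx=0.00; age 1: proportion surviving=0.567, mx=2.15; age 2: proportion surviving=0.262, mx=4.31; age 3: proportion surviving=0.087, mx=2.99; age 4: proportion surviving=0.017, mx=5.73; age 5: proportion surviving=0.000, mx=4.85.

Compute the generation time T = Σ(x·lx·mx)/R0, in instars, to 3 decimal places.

1.718

lx·mx: 0, 1.21905, 1.12922, 0.26013, 0.09741, 0 → R0 = 2.70581
x·lx·mx: 0, 1.21905, 2.25844, 0.78039, 0.38964, 0 → Σ = 4.64752
T = 4.64752 / 2.70581 = 1.717608… → 1.718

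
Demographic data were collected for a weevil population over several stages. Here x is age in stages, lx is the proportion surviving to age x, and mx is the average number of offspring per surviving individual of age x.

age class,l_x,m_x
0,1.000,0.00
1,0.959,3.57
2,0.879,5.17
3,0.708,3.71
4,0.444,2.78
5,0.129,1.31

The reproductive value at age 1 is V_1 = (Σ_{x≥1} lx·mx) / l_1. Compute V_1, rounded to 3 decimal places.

lx·mx for x ≥ 1: 3.42363, 4.54443, 2.62668, 1.23432, 0.16899 → sum = 11.99805
V_1 = 11.99805 / l_1 = 11.99805 / 0.959 = 12.511001… → 12.511

12.511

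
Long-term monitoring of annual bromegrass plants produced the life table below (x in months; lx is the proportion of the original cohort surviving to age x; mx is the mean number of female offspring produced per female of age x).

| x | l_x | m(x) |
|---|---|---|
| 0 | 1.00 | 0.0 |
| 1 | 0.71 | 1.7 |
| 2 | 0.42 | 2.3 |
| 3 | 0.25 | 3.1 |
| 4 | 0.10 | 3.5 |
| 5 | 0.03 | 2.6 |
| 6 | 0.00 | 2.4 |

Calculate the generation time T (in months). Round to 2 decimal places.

2.15

lx·mx: 0, 1.207, 0.966, 0.775, 0.35, 0.078, 0 → R0 = 3.376
x·lx·mx: 0, 1.207, 1.932, 2.325, 1.4, 0.39, 0 → Σ = 7.254
T = 7.254 / 3.376 = 2.148697… → 2.15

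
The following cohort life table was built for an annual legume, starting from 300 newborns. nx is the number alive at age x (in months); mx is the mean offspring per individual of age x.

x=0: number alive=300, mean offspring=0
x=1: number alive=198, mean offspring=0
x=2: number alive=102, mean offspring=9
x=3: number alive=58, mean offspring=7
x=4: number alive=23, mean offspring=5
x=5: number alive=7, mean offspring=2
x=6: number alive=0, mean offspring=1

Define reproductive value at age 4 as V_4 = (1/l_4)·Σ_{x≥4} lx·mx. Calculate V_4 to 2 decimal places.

lx = nx/n0 = nx/300: 1, 0.66, 0.34, 0.19333…, 0.07667…, 0.02333…, 0
lx·mx for x ≥ 4: 0.383333…, 0.046667…, 0 → sum = 0.43…
V_4 = 0.43… / l_4 = 0.43… / 0.076667… = 5.608696… → 5.61

5.61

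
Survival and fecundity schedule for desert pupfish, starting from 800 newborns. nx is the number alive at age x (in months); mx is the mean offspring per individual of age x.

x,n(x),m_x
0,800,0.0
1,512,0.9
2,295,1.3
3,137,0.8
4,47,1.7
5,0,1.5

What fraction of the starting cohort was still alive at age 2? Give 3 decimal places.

l_2 = n_2/n_0 = 295/800 = 0.36875 → 0.369

0.369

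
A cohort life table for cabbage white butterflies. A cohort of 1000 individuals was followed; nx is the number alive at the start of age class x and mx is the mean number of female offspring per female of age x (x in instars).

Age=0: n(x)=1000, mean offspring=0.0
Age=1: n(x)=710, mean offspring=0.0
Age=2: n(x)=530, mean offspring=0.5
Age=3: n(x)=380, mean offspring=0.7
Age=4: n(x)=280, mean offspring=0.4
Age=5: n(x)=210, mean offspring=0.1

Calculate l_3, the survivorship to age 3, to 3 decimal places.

0.380

l_3 = n_3/n_0 = 380/1000 = 0.38 → 0.380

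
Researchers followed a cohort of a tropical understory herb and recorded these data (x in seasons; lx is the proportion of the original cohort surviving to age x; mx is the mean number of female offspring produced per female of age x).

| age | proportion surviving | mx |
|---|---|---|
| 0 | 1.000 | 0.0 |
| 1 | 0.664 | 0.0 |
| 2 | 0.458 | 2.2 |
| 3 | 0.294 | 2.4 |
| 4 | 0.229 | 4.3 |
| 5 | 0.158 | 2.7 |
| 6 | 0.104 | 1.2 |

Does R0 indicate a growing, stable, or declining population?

R0 = Σ lx·mx = 0 + 0 + 1.0076 + 0.7056 + 0.9847 + 0.4266 + 0.1248 = 3.2493
R0 > 1, so the population is growing.

growing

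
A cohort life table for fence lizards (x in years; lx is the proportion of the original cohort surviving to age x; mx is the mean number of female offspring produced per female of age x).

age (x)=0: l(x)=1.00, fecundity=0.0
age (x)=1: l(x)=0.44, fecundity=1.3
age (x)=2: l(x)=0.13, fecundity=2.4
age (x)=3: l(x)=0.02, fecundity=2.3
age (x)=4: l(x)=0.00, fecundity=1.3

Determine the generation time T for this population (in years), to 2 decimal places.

1.43

lx·mx: 0, 0.572, 0.312, 0.046, 0 → R0 = 0.93
x·lx·mx: 0, 0.572, 0.624, 0.138, 0 → Σ = 1.334
T = 1.334 / 0.93 = 1.434409… → 1.43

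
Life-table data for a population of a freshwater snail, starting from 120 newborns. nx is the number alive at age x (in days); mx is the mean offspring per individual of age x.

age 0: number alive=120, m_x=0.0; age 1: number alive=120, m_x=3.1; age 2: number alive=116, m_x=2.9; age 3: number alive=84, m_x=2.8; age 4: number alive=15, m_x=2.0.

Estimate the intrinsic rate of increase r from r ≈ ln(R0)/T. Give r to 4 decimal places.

lx = nx/n0 = nx/120: 1, 1, 0.96667…, 0.7, 0.125
R0 = Σ lx·mx = 0 + 3.1 + 2.80333… + 1.96 + 0.25 = 8.113333…
Σ x·lx·mx = 15.586667…; T = 15.586667…/8.113333… = 1.92112…
r ≈ ln(R0)/T = ln(8.113333…)/1.92112… = 1.089735… → 1.0897

1.0897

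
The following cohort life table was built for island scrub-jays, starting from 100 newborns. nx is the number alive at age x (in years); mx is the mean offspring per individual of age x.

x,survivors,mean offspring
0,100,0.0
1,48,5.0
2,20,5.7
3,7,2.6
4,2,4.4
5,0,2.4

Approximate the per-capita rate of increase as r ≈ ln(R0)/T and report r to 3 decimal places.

lx = nx/n0 = nx/100: 1, 0.48, 0.2, 0.07, 0.02, 0
R0 = Σ lx·mx = 0 + 2.4 + 1.14 + 0.182 + 0.088 + 0 = 3.81
Σ x·lx·mx = 5.578; T = 5.578/3.81 = 1.46404…
r ≈ ln(R0)/T = ln(3.81)/1.46404… = 0.91365… → 0.914

0.914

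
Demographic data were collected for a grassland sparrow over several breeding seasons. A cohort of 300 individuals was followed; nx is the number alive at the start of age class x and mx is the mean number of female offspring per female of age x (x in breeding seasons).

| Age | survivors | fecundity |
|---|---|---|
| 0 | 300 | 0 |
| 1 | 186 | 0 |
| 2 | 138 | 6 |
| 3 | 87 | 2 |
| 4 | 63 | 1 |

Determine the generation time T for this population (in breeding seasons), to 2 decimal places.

lx = nx/n0 = nx/300: 1, 0.62, 0.46, 0.29, 0.21
lx·mx: 0, 0, 2.76, 0.58, 0.21 → R0 = 3.55
x·lx·mx: 0, 0, 5.52, 1.74, 0.84 → Σ = 8.1
T = 8.1 / 3.55 = 2.28169… → 2.28

2.28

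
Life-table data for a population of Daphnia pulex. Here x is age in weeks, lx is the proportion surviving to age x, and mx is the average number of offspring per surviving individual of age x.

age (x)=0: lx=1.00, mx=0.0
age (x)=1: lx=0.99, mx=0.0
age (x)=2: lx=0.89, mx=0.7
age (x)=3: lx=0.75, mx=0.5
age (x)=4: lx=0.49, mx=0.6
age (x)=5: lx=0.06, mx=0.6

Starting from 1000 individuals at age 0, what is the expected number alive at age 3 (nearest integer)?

Expected survivors = N0 · l_3 = 1000 × 0.75 = 750 → 750

750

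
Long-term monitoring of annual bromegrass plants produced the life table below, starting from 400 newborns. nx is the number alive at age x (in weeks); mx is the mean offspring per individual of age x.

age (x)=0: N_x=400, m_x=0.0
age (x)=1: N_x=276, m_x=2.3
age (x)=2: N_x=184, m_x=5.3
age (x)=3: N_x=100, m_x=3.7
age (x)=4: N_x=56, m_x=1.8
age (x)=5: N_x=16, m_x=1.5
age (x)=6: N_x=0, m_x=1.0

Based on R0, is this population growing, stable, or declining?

growing

lx = nx/n0 = nx/400: 1, 0.69, 0.46, 0.25, 0.14, 0.04, 0
R0 = Σ lx·mx = 0 + 1.587 + 2.438 + 0.925 + 0.252 + 0.06 + 0 = 5.262
R0 > 1, so the population is growing.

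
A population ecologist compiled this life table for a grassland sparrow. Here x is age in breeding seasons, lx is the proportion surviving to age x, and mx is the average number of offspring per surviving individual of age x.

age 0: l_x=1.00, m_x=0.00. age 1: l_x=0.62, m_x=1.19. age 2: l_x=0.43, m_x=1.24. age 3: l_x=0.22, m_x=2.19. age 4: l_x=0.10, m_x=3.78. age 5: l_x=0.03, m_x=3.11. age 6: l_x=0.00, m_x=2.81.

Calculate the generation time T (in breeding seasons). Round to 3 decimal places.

2.351

lx·mx: 0, 0.7378, 0.5332, 0.4818, 0.378, 0.0933, 0 → R0 = 2.2241
x·lx·mx: 0, 0.7378, 1.0664, 1.4454, 1.512, 0.4665, 0 → Σ = 5.2281
T = 5.2281 / 2.2241 = 2.350659… → 2.351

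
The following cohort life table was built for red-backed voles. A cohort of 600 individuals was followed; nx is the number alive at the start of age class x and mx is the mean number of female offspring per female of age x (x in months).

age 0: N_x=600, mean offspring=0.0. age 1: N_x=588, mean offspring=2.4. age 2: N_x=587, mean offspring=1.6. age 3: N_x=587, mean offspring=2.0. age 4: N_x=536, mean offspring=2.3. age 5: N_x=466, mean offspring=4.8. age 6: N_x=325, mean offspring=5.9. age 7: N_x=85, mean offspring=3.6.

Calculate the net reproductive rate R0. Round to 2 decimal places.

15.36

lx = nx/n0 = nx/600: 1, 0.98, 0.97833…, 0.97833…, 0.89333…, 0.77667…, 0.54167…, 0.14167…
lx·mx by age: 0, 2.352, 1.565333…, 1.956667…, 2.054667…, 3.728…, 3.195833…, 0.51…
R0 = Σ lx·mx = 15.3625… → 15.36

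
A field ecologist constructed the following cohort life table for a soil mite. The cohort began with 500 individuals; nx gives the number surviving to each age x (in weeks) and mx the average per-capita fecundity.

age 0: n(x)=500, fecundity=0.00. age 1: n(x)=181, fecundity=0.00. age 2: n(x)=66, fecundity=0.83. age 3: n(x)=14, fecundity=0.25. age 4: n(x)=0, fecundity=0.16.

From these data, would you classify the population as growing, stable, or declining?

declining

lx = nx/n0 = nx/500: 1, 0.362, 0.132, 0.028, 0
R0 = Σ lx·mx = 0 + 0 + 0.10956 + 0.007 + 0 = 0.11656
R0 < 1, so the population is declining.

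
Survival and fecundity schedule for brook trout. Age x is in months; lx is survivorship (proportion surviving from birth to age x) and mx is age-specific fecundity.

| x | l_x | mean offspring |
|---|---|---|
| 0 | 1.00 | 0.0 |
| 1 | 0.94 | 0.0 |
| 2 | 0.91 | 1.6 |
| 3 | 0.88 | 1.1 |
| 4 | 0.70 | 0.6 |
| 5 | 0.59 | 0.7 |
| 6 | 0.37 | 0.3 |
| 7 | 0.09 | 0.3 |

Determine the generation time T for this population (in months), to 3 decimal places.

3.068

lx·mx: 0, 0, 1.456, 0.968, 0.42, 0.413, 0.111, 0.027 → R0 = 3.395
x·lx·mx: 0, 0, 2.912, 2.904, 1.68, 2.065, 0.666, 0.189 → Σ = 10.416
T = 10.416 / 3.395 = 3.068041… → 3.068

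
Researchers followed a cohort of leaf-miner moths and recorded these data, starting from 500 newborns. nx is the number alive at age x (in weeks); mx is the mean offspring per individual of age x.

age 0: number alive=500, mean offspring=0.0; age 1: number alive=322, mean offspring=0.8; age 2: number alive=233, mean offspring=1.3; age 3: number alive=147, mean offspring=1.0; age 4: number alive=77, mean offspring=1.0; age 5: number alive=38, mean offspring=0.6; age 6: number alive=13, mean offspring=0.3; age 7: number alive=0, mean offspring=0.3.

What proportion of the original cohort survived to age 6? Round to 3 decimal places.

0.026

l_6 = n_6/n_0 = 13/500 = 0.026 → 0.026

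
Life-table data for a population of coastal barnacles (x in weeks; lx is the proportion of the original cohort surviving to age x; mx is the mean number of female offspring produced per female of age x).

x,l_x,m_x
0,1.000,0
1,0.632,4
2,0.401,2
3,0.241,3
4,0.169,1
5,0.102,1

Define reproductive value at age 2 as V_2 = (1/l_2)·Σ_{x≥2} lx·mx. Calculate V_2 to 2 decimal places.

4.48

lx·mx for x ≥ 2: 0.802, 0.723, 0.169, 0.102 → sum = 1.796
V_2 = 1.796 / l_2 = 1.796 / 0.401 = 4.478803… → 4.48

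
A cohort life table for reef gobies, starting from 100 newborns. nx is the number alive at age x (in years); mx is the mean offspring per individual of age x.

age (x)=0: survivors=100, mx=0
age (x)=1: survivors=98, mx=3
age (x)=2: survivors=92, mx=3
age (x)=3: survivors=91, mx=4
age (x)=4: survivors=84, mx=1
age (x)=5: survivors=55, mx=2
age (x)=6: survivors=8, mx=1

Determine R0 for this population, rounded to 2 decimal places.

11.36

lx = nx/n0 = nx/100: 1, 0.98, 0.92, 0.91, 0.84, 0.55, 0.08
lx·mx by age: 0, 2.94, 2.76, 3.64, 0.84, 1.1, 0.08
R0 = Σ lx·mx = 11.36 → 11.36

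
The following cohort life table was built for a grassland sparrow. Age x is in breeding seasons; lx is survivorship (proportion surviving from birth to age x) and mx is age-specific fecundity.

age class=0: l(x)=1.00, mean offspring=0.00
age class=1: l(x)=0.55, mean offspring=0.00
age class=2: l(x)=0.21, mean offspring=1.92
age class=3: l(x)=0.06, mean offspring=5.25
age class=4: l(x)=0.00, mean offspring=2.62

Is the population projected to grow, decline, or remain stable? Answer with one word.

declining

R0 = Σ lx·mx = 0 + 0 + 0.4032 + 0.315 + 0 = 0.7182
R0 < 1, so the population is declining.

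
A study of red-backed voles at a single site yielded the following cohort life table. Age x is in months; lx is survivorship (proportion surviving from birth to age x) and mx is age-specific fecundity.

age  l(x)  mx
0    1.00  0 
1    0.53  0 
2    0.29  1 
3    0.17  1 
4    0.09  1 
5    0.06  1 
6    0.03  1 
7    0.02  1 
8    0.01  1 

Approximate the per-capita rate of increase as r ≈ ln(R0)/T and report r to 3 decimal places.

-0.125

R0 = Σ lx·mx = 0 + 0 + 0.29 + 0.17 + 0.09 + 0.06 + 0.03 + 0.02 + 0.01 = 0.67
Σ x·lx·mx = 2.15; T = 2.15/0.67 = 3.20896…
r ≈ ln(R0)/T = ln(0.67)/3.20896… = -0.1248… → -0.125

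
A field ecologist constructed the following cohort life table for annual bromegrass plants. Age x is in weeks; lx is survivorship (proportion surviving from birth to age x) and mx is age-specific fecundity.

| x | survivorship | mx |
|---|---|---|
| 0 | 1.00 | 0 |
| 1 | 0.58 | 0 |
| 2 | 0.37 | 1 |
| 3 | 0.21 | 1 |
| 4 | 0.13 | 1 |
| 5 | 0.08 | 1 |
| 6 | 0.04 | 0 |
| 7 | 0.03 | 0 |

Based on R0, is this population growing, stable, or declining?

declining

R0 = Σ lx·mx = 0 + 0 + 0.37 + 0.21 + 0.13 + 0.08 + 0 + 0 = 0.79
R0 < 1, so the population is declining.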